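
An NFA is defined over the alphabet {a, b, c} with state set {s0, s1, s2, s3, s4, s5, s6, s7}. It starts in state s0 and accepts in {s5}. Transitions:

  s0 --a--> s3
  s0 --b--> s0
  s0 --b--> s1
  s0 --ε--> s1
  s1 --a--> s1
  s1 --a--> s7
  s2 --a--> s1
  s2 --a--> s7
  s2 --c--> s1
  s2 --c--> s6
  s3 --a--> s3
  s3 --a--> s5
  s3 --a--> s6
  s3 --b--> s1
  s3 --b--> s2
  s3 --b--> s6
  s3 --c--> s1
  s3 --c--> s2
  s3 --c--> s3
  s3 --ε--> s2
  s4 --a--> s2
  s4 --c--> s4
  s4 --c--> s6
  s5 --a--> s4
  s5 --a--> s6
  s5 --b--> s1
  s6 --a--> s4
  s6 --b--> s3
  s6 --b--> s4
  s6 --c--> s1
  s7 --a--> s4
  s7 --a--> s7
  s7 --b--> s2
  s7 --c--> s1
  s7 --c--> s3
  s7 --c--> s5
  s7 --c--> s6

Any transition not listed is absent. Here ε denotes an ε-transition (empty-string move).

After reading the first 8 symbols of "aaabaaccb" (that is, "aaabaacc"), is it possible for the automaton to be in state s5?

No

Start: ε-closure({s0}) = {s0, s1}.
Read 'a': s0→{s3}, s1→{s1, s7}; union {s1, s3, s7}; ε-closure = {s1, s2, s3, s7}.
Read 'a': s1→{s1, s7}, s2→{s1, s7}, s3→{s3, s5, s6}, s7→{s4, s7}; union {s1, s3, s4, s5, s6, s7}; ε-closure = {s1, s2, s3, s4, s5, s6, s7}.
Read 'a': s1→{s1, s7}, s2→{s1, s7}, s3→{s3, s5, s6}, s4→{s2}, s5→{s4, s6}, s6→{s4}, s7→{s4, s7}; now {s1, s2, s3, s4, s5, s6, s7}.
Read 'b': s1→∅, s2→∅, s3→{s1, s2, s6}, s4→∅, s5→{s1}, s6→{s3, s4}, s7→{s2}; now {s1, s2, s3, s4, s6}.
Read 'a': s1→{s1, s7}, s2→{s1, s7}, s3→{s3, s5, s6}, s4→{s2}, s6→{s4}; now {s1, s2, s3, s4, s5, s6, s7}.
Read 'a': s1→{s1, s7}, s2→{s1, s7}, s3→{s3, s5, s6}, s4→{s2}, s5→{s4, s6}, s6→{s4}, s7→{s4, s7}; now {s1, s2, s3, s4, s5, s6, s7}.
Read 'c': s1→∅, s2→{s1, s6}, s3→{s1, s2, s3}, s4→{s4, s6}, s5→∅, s6→{s1}, s7→{s1, s3, s5, s6}; now {s1, s2, s3, s4, s5, s6}.
Read 'c': s1→∅, s2→{s1, s6}, s3→{s1, s2, s3}, s4→{s4, s6}, s5→∅, s6→{s1}; now {s1, s2, s3, s4, s6}.
State s5 is not in {s1, s2, s3, s4, s6}.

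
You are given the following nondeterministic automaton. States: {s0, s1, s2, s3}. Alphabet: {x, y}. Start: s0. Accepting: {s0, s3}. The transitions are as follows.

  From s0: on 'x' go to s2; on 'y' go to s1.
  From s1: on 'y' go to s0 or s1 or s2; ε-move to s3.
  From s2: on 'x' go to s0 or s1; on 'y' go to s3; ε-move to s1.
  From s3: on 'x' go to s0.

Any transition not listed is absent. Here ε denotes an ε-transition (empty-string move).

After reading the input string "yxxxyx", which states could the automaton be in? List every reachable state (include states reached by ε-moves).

Start in {s0}.
Read 'y': {s0} → {s1, s3}.
Read 'x': {s1, s3} → {s0}.
Read 'x': {s0} → {s1, s2, s3}.
Read 'x': {s1, s2, s3} → {s0, s1, s3}.
Read 'y': {s0, s1, s3} → {s0, s1, s2, s3}.
Read 'x': {s0, s1, s2, s3} → {s0, s1, s2, s3}.

{s0, s1, s2, s3}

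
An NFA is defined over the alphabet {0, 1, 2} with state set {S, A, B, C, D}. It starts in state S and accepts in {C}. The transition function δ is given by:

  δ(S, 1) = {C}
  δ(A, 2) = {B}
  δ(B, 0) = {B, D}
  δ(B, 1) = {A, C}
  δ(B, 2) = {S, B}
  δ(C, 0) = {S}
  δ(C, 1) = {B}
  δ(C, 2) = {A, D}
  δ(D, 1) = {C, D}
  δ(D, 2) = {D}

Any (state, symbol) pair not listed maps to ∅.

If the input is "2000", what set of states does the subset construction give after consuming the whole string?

Start in {S}.
Read '2': S→∅; now ∅.
The set is empty and remains empty for the remaining 3 symbols.

∅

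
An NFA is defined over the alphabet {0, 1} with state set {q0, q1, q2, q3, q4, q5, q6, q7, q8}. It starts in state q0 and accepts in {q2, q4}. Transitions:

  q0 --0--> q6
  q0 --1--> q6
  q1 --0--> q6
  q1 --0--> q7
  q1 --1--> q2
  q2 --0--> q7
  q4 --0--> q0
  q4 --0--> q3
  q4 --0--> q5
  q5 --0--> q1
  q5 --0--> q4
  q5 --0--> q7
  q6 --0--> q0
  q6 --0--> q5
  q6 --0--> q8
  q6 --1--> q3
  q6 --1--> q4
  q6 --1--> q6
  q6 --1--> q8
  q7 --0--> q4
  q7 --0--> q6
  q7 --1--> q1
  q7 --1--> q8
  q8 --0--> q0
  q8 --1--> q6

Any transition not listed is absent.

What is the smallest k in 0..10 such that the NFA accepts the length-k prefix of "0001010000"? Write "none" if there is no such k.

Start in {q0}.
Read '0': {q0} → {q6}.
Read '0': {q6} → {q0, q5, q8}.
Read '0': {q0, q5, q8} → {q0, q1, q4, q6, q7}.
None of the earlier sets intersect F, but {q0, q1, q4, q6, q7} does.

3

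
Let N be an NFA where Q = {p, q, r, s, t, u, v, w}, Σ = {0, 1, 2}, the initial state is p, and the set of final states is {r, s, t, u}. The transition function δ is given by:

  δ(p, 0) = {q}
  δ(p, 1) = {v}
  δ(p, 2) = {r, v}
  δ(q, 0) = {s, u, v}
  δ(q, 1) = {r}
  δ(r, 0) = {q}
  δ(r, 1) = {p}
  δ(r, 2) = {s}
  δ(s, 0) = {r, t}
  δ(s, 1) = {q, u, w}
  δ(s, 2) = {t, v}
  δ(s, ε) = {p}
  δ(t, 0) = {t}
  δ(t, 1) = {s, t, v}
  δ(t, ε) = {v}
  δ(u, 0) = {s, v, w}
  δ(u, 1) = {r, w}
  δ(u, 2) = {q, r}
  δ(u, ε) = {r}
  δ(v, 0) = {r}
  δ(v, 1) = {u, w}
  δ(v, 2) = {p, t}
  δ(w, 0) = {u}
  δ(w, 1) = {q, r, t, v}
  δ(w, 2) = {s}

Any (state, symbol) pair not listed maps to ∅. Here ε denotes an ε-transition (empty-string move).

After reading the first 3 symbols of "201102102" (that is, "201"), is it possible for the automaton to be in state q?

No

Start in {p}.
Read '2': p→{r, v}; now {r, v}.
Read '0': r→{q}, v→{r}; now {q, r}.
Read '1': q→{r}, r→{p}; now {p, r}.
State q is not in {p, r}.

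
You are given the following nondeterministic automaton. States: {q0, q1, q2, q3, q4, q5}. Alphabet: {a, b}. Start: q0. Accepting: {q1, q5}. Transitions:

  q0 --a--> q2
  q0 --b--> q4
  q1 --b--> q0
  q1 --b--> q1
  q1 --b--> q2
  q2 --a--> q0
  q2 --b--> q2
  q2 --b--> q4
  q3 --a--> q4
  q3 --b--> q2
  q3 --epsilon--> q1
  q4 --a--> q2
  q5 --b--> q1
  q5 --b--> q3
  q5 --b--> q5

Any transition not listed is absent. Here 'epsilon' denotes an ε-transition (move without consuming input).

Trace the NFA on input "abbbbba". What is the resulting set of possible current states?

{q0, q2}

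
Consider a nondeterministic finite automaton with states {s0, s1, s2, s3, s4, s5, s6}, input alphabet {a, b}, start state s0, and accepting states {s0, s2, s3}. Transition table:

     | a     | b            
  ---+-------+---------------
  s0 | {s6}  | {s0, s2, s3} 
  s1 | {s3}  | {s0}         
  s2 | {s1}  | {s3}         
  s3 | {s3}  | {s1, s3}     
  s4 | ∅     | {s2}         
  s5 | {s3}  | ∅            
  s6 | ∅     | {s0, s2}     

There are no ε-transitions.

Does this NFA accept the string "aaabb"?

No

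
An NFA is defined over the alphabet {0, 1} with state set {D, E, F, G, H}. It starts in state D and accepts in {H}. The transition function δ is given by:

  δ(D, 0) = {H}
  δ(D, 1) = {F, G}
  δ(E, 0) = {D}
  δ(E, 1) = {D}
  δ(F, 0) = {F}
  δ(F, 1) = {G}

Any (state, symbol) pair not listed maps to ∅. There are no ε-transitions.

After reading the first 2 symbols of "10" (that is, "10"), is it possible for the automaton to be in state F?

Yes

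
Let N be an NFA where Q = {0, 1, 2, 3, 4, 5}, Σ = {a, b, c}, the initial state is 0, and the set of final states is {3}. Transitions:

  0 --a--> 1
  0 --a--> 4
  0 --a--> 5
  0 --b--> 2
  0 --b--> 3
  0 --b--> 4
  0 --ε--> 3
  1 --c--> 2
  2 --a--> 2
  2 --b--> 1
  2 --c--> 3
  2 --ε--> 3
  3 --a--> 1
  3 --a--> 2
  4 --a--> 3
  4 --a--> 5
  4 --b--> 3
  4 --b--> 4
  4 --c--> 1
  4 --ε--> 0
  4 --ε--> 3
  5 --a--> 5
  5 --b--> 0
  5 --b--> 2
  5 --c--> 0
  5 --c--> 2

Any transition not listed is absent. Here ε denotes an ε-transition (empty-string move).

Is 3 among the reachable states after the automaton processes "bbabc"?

Start: ε-closure({0}) = {0, 3}.
Read 'b': {0, 3} → {0, 2, 3, 4}.
Read 'b': {0, 2, 3, 4} → {0, 1, 2, 3, 4}.
Read 'a': {0, 1, 2, 3, 4} → {0, 1, 2, 3, 4, 5}.
Read 'b': {0, 1, 2, 3, 4, 5} → {0, 1, 2, 3, 4}.
Read 'c': {0, 1, 2, 3, 4} → {1, 2, 3}.
State 3 is in {1, 2, 3}.

Yes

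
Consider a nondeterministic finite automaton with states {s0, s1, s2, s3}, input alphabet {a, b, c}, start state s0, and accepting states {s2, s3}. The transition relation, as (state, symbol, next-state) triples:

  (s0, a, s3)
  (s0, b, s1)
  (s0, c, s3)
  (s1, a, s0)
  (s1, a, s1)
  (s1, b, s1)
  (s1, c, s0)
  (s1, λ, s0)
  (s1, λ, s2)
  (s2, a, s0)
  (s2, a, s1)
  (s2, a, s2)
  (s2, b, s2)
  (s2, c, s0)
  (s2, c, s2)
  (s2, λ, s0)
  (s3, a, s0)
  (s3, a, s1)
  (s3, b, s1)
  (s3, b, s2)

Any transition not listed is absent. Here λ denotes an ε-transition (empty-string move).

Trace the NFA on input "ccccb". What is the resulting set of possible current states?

∅

Start in {s0}.
Read 'c': {s0} → {s3}.
Read 'c': {s3} → ∅.
The set is empty and remains empty for the remaining 3 symbols.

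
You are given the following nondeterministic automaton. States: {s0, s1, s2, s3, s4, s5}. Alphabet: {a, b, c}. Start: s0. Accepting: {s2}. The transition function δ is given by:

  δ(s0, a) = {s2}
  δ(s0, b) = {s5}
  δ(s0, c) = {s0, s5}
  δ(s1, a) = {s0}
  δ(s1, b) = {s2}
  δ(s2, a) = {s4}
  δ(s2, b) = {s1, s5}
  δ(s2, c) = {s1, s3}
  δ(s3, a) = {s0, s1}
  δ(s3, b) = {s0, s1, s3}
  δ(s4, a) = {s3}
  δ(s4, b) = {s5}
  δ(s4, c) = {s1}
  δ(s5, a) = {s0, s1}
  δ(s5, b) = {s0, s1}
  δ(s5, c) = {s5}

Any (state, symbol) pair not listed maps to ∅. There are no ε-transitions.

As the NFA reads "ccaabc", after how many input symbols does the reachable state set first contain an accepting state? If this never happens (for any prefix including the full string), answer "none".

3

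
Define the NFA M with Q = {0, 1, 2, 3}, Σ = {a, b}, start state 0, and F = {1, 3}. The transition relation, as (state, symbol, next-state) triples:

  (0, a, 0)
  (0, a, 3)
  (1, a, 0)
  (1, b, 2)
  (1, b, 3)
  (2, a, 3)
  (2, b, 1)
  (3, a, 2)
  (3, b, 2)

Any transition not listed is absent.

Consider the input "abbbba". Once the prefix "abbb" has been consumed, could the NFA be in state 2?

Yes

Start in {0}.
Read 'a': {0} → {0, 3}.
Read 'b': {0, 3} → {2}.
Read 'b': {2} → {1}.
Read 'b': {1} → {2, 3}.
State 2 is in {2, 3}.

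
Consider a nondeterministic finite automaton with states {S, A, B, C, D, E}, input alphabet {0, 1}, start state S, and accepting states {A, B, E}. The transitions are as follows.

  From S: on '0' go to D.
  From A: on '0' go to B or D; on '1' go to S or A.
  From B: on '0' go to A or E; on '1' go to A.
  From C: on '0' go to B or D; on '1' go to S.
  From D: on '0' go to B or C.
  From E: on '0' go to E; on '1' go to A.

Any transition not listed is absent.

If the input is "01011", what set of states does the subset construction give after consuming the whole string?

Start in {S}.
Read '0': {S} → {D}.
Read '1': {D} → ∅.
The set is empty and remains empty for the remaining 3 symbols.

∅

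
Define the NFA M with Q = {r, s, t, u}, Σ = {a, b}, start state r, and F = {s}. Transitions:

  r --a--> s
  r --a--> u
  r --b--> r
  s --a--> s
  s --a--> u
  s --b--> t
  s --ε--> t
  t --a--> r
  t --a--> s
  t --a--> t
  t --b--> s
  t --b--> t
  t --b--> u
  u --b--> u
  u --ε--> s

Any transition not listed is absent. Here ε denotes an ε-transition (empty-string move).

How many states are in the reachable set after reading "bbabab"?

Start in {r}.
Read 'b': {r} → {r}.
Read 'b': {r} → {r}.
Read 'a': {r} → {s, t, u}.
Read 'b': {s, t, u} → {s, t, u}.
Read 'a': {s, t, u} → {r, s, t, u}.
Read 'b': {r, s, t, u} → {r, s, t, u}.
That set has 4 states.

4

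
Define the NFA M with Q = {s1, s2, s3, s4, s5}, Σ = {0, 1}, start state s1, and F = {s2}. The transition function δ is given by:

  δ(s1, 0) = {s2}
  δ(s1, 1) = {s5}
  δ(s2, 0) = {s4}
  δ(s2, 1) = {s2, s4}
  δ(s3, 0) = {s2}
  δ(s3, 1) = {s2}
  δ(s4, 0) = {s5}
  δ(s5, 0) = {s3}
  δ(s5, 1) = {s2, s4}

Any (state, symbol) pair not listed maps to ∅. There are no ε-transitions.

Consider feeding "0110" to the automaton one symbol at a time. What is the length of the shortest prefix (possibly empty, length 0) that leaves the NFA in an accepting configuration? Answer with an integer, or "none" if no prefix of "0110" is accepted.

1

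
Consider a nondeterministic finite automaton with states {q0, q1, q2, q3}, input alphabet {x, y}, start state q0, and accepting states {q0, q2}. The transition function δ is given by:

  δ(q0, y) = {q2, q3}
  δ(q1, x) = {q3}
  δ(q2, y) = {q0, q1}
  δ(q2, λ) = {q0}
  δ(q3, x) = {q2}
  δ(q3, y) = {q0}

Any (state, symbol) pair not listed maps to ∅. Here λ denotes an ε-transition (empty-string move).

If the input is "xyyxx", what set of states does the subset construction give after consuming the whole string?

∅

Start in {q0}.
Read 'x': q0→∅; now ∅.
The set is empty and remains empty for the remaining 4 symbols.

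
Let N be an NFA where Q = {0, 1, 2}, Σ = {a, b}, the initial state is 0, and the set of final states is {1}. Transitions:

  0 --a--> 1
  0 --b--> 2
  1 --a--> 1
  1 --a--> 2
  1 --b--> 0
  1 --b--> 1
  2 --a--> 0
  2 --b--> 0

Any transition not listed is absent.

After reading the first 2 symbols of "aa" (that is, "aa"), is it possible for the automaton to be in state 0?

No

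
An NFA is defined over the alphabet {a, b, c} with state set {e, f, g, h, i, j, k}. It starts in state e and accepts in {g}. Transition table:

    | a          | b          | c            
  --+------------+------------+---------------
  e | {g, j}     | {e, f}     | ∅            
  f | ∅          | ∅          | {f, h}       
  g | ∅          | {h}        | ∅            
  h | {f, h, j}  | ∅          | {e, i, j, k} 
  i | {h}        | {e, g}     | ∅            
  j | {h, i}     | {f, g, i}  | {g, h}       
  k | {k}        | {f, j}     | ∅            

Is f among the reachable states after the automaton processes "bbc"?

Yes

Start in {e}.
Read 'b': {e} → {e, f}.
Read 'b': {e, f} → {e, f}.
Read 'c': {e, f} → {f, h}.
State f is in {f, h}.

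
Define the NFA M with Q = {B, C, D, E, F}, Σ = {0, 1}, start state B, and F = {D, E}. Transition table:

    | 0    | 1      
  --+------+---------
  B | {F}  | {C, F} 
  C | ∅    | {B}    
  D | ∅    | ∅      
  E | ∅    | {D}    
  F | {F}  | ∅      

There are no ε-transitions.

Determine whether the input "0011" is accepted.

Start in {B}.
Read '0': B→{F}; now {F}.
Read '0': F→{F}; now {F}.
Read '1': F→∅; now ∅.
The set is empty and remains empty for the remaining 1 symbol.
The final set ∅ contains no accepting state.

No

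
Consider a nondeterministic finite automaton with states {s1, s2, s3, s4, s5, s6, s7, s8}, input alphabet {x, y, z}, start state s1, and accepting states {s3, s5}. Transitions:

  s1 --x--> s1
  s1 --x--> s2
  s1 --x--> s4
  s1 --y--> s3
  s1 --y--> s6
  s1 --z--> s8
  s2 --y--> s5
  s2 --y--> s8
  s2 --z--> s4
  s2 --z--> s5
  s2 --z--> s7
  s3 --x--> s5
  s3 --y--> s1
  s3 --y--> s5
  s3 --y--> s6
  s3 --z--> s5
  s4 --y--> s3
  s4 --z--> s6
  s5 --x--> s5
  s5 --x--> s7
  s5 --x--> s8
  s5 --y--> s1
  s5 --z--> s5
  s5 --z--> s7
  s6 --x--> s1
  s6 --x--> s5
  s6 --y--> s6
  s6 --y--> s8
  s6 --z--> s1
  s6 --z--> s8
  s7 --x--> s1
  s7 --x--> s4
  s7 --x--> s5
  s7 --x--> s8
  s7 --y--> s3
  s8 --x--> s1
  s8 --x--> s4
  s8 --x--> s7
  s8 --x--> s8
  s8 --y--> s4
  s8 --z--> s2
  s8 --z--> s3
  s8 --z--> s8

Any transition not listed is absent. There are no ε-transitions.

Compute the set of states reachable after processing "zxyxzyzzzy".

Start in {s1}.
Read 'z': {s1} → {s8}.
Read 'x': {s8} → {s1, s4, s7, s8}.
Read 'y': {s1, s4, s7, s8} → {s3, s4, s6}.
Read 'x': {s3, s4, s6} → {s1, s5}.
Read 'z': {s1, s5} → {s5, s7, s8}.
Read 'y': {s5, s7, s8} → {s1, s3, s4}.
Read 'z': {s1, s3, s4} → {s5, s6, s8}.
Read 'z': {s5, s6, s8} → {s1, s2, s3, s5, s7, s8}.
Read 'z': {s1, s2, s3, s5, s7, s8} → {s2, s3, s4, s5, s7, s8}.
Read 'y': {s2, s3, s4, s5, s7, s8} → {s1, s3, s4, s5, s6, s8}.

{s1, s3, s4, s5, s6, s8}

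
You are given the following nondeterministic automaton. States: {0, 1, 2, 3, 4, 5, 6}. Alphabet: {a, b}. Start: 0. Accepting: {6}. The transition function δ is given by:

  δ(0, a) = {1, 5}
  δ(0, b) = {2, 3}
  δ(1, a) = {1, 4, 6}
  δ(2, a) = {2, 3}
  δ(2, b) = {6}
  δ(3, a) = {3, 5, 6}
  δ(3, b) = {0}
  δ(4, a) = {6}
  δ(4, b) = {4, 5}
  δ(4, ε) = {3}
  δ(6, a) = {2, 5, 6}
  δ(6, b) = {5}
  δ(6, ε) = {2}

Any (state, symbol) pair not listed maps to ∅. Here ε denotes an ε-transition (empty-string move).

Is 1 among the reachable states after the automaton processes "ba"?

Start in {0}.
Read 'b': {0} → {2, 3}.
Read 'a': {2, 3} → {2, 3, 5, 6}.
State 1 is not in {2, 3, 5, 6}.

No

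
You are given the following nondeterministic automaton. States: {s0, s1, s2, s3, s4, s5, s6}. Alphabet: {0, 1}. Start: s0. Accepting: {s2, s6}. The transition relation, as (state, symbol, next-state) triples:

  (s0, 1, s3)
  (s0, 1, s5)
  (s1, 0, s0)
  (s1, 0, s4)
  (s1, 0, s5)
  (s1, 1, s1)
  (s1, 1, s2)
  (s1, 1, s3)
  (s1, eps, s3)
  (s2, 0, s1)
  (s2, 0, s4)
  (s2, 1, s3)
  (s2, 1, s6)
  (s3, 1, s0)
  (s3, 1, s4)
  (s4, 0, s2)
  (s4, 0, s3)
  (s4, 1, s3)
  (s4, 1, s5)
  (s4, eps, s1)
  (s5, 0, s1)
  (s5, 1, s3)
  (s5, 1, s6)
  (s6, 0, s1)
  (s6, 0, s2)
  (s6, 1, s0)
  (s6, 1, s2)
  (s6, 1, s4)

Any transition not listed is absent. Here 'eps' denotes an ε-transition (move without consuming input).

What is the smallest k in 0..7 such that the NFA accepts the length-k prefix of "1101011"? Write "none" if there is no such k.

2

Start in {s0}.
Read '1': {s0} → {s3, s5}.
Read '1': {s3, s5} → {s0, s1, s3, s4, s6}.
None of the earlier sets intersect F, but {s0, s1, s3, s4, s6} does.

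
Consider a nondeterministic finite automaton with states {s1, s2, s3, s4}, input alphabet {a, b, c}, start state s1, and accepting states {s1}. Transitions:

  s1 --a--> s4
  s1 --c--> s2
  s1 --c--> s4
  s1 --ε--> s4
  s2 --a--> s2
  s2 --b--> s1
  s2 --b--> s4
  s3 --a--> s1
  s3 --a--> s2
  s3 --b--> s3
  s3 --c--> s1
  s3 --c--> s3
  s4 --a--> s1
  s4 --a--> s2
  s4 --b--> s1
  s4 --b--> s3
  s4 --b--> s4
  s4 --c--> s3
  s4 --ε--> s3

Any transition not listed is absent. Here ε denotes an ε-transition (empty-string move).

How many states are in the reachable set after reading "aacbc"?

4

Start: ε-closure({s1}) = {s1, s3, s4}.
Read 'a': s1→{s4}, s3→{s1, s2}, s4→{s1, s2}; union {s1, s2, s4}; ε-closure = {s1, s2, s3, s4}.
Read 'a': s1→{s4}, s2→{s2}, s3→{s1, s2}, s4→{s1, s2}; union {s1, s2, s4}; ε-closure = {s1, s2, s3, s4}.
Read 'c': s1→{s2, s4}, s2→∅, s3→{s1, s3}, s4→{s3}; now {s1, s2, s3, s4}.
Read 'b': s1→∅, s2→{s1, s4}, s3→{s3}, s4→{s1, s3, s4}; now {s1, s3, s4}.
Read 'c': s1→{s2, s4}, s3→{s1, s3}, s4→{s3}; now {s1, s2, s3, s4}.
That set has 4 states.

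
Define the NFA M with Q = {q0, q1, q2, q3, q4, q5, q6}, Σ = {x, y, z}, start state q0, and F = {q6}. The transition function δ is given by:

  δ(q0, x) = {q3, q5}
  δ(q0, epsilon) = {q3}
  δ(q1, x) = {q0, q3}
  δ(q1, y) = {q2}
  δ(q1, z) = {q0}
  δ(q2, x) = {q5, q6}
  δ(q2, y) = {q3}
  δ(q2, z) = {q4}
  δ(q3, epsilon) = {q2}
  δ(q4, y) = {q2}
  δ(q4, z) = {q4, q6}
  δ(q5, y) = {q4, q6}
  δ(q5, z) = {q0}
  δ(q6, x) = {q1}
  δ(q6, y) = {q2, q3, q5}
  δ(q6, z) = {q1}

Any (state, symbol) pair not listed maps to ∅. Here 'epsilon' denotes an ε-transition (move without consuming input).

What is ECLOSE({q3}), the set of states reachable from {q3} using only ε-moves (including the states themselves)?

Begin with {q3}.
ε-move q3 → q2; add q2.

{q2, q3}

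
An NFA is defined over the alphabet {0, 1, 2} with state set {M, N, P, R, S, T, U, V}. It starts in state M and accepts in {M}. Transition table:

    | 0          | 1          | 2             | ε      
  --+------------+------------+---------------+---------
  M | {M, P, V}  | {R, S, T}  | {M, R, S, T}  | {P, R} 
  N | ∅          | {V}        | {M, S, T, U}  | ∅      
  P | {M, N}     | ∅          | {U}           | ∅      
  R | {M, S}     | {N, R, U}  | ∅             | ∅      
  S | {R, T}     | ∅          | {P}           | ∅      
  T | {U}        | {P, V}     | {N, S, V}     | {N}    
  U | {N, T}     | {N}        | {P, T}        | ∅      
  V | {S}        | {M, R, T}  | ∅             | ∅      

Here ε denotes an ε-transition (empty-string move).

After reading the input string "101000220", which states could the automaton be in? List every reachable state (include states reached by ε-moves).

{M, N, P, R, S, T, U, V}

Start: ε-closure({M}) = {M, P, R}.
Read '1': M→{R, S, T}, P→∅, R→{N, R, U}; now {N, R, S, T, U}.
Read '0': N→∅, R→{M, S}, S→{R, T}, T→{U}, U→{N, T}; union {M, N, R, S, T, U}; ε-closure = {M, N, P, R, S, T, U}.
Read '1': M→{R, S, T}, N→{V}, P→∅, R→{N, R, U}, S→∅, T→{P, V}, U→{N}; now {N, P, R, S, T, U, V}.
Read '0': N→∅, P→{M, N}, R→{M, S}, S→{R, T}, T→{U}, U→{N, T}, V→{S}; union {M, N, R, S, T, U}; ε-closure = {M, N, P, R, S, T, U}.
Read '0': M→{M, P, V}, N→∅, P→{M, N}, R→{M, S}, S→{R, T}, T→{U}, U→{N, T}; now {M, N, P, R, S, T, U, V}.
Read '0': M→{M, P, V}, N→∅, P→{M, N}, R→{M, S}, S→{R, T}, T→{U}, U→{N, T}, V→{S}; now {M, N, P, R, S, T, U, V}.
Read '2': M→{M, R, S, T}, N→{M, S, T, U}, P→{U}, R→∅, S→{P}, T→{N, S, V}, U→{P, T}, V→∅; now {M, N, P, R, S, T, U, V}.
Read '2': M→{M, R, S, T}, N→{M, S, T, U}, P→{U}, R→∅, S→{P}, T→{N, S, V}, U→{P, T}, V→∅; now {M, N, P, R, S, T, U, V}.
Read '0': M→{M, P, V}, N→∅, P→{M, N}, R→{M, S}, S→{R, T}, T→{U}, U→{N, T}, V→{S}; now {M, N, P, R, S, T, U, V}.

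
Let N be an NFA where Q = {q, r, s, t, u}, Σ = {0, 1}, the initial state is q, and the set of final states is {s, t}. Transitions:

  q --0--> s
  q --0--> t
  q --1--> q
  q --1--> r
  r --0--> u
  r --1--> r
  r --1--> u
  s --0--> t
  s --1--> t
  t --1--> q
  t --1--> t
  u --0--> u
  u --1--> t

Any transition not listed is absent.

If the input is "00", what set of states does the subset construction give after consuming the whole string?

{t}

Start in {q}.
Read '0': {q} → {s, t}.
Read '0': {s, t} → {t}.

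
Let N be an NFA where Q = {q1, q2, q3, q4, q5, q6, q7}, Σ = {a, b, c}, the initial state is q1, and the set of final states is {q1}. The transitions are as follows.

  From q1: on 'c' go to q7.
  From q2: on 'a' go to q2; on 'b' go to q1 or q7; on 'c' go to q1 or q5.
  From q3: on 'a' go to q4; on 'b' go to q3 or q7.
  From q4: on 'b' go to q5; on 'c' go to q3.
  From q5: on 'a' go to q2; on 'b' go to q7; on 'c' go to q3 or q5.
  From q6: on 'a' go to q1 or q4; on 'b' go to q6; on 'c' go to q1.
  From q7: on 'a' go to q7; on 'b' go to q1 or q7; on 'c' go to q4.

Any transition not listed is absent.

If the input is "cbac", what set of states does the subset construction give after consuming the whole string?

{q4}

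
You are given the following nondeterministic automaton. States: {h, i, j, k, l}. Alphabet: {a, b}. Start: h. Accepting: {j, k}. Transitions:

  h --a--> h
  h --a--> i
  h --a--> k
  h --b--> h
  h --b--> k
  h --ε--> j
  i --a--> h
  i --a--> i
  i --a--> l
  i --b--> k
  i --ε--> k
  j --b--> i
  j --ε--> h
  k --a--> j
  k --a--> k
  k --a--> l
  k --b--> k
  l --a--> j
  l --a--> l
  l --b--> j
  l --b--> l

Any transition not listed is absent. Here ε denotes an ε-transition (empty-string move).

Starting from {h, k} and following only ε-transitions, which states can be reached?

{h, j, k}

Begin with {h, k}.
ε-move h → j; add j.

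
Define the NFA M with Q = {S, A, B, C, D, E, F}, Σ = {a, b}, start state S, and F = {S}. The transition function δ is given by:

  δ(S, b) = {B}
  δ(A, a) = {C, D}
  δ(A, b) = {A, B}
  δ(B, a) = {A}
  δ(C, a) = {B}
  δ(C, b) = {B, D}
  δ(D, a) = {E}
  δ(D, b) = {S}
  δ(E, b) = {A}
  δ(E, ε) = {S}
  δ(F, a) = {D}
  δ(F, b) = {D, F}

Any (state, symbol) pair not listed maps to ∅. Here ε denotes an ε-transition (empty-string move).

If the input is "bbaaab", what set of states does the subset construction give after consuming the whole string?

∅

Start in {S}.
Read 'b': {S} → {B}.
Read 'b': {B} → ∅.
The set is empty and remains empty for the remaining 4 symbols.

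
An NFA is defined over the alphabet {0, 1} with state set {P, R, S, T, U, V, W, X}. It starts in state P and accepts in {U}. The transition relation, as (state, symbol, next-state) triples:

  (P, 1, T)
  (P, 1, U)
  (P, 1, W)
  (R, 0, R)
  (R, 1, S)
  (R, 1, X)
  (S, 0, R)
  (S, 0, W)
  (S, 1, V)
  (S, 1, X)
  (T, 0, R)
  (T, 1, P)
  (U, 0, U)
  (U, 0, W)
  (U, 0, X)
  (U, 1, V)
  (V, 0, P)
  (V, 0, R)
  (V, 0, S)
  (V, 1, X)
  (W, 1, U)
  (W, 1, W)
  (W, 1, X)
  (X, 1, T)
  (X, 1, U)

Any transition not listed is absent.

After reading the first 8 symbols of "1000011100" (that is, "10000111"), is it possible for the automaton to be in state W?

Yes

Start in {P}.
Read '1': {P} → {T, U, W}.
Read '0': {T, U, W} → {R, U, W, X}.
Read '0': {R, U, W, X} → {R, U, W, X}.
Read '0': {R, U, W, X} → {R, U, W, X}.
Read '0': {R, U, W, X} → {R, U, W, X}.
Read '1': {R, U, W, X} → {S, T, U, V, W, X}.
Read '1': {S, T, U, V, W, X} → {P, T, U, V, W, X}.
Read '1': {P, T, U, V, W, X} → {P, T, U, V, W, X}.
State W is in {P, T, U, V, W, X}.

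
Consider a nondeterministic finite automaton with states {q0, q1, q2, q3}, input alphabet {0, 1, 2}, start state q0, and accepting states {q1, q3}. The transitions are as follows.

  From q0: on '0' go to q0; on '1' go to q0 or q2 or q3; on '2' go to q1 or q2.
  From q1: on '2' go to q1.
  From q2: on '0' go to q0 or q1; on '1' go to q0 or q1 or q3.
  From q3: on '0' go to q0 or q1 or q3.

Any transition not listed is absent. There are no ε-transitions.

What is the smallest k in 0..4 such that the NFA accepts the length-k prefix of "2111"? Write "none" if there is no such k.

Start in {q0}.
Read '2': q0→{q1, q2}; now {q1, q2}.
None of the earlier sets intersect F, but {q1, q2} does.

1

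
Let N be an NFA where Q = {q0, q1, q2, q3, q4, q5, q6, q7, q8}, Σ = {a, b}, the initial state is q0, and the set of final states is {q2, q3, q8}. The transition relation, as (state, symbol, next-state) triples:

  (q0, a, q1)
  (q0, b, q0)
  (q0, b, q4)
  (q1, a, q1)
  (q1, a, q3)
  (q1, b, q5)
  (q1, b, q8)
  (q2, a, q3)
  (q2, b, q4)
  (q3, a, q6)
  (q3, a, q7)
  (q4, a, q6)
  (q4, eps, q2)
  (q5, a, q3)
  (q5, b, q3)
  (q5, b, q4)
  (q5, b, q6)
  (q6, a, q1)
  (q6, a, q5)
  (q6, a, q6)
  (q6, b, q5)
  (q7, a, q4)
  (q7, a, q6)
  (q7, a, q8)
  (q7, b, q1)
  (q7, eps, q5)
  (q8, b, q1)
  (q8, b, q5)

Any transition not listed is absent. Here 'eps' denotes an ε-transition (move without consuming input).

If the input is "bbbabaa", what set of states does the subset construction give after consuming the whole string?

Start in {q0}.
Read 'b': q0→{q0, q4}; union {q0, q4}; ε-closure = {q0, q2, q4}.
Read 'b': q0→{q0, q4}, q2→{q4}, q4→∅; union {q0, q4}; ε-closure = {q0, q2, q4}.
Read 'b': q0→{q0, q4}, q2→{q4}, q4→∅; union {q0, q4}; ε-closure = {q0, q2, q4}.
Read 'a': q0→{q1}, q2→{q3}, q4→{q6}; now {q1, q3, q6}.
Read 'b': q1→{q5, q8}, q3→∅, q6→{q5}; now {q5, q8}.
Read 'a': q5→{q3}, q8→∅; now {q3}.
Read 'a': q3→{q6, q7}; union {q6, q7}; ε-closure = {q5, q6, q7}.

{q5, q6, q7}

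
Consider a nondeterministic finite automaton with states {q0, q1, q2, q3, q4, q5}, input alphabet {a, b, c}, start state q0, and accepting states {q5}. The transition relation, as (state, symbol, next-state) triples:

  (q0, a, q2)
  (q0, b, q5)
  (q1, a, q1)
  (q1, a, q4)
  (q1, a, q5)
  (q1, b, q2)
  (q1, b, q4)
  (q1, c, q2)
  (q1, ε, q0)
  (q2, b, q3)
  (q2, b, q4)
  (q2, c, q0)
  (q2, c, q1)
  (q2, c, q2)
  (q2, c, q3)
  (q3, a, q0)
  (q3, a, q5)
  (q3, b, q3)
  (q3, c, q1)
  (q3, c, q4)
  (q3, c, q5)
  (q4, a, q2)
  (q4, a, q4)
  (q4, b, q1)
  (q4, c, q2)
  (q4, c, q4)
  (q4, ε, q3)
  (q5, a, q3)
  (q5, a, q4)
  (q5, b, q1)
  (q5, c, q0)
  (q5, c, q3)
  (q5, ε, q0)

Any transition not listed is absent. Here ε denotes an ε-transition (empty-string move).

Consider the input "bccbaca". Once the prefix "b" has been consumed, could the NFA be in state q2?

Start in {q0}.
Read 'b': {q0} → {q0, q5}.
State q2 is not in {q0, q5}.

No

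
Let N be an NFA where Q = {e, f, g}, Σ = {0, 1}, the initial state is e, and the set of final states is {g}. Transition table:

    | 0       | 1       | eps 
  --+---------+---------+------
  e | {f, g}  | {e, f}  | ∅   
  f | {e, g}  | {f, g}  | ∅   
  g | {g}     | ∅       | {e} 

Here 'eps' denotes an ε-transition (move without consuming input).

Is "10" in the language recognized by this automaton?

Start in {e}.
Read '1': e→{e, f}; now {e, f}.
Read '0': e→{f, g}, f→{e, g}; now {e, f, g}.
The final set {e, f, g} contains the accepting state g.

Yes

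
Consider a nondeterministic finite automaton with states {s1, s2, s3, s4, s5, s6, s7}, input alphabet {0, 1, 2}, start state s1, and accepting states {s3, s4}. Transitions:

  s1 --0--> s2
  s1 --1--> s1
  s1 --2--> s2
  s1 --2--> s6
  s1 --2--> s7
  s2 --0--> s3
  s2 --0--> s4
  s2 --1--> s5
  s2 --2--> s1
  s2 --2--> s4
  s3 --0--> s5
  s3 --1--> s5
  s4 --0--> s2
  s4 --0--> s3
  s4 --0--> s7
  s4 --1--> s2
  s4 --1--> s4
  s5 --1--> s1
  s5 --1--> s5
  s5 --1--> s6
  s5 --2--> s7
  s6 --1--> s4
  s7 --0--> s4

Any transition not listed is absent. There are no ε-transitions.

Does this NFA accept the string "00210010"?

No

Start in {s1}.
Read '0': s1→{s2}; now {s2}.
Read '0': s2→{s3, s4}; now {s3, s4}.
Read '2': s3→∅, s4→∅; now ∅.
The set is empty and remains empty for the remaining 5 symbols.
The final set ∅ contains no accepting state.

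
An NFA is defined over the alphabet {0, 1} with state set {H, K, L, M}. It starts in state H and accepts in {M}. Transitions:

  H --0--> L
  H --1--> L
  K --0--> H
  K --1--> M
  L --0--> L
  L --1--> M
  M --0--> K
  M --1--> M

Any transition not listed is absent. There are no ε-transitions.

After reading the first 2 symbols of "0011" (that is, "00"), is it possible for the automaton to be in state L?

Yes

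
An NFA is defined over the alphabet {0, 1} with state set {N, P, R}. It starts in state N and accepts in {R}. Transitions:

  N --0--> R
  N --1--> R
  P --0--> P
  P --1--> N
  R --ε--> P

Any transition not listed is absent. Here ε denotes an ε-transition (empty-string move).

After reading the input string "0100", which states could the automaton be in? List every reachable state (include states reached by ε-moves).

Start in {N}.
Read '0': N→{R}; union {R}; ε-closure = {P, R}.
Read '1': P→{N}, R→∅; now {N}.
Read '0': N→{R}; union {R}; ε-closure = {P, R}.
Read '0': P→{P}, R→∅; now {P}.

{P}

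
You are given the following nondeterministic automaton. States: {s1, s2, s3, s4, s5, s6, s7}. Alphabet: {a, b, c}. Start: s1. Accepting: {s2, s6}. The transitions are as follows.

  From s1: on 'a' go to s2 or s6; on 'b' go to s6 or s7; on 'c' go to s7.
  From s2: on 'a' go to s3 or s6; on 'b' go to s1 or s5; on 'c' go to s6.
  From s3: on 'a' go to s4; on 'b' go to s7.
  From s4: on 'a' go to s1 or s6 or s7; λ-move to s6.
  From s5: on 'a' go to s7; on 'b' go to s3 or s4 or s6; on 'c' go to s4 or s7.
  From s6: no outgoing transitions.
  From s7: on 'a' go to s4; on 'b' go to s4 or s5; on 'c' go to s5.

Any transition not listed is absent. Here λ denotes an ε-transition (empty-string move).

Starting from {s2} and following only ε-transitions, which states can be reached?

Begin with {s2}.
No ε-moves leave this set, so the closure equals the set itself.

{s2}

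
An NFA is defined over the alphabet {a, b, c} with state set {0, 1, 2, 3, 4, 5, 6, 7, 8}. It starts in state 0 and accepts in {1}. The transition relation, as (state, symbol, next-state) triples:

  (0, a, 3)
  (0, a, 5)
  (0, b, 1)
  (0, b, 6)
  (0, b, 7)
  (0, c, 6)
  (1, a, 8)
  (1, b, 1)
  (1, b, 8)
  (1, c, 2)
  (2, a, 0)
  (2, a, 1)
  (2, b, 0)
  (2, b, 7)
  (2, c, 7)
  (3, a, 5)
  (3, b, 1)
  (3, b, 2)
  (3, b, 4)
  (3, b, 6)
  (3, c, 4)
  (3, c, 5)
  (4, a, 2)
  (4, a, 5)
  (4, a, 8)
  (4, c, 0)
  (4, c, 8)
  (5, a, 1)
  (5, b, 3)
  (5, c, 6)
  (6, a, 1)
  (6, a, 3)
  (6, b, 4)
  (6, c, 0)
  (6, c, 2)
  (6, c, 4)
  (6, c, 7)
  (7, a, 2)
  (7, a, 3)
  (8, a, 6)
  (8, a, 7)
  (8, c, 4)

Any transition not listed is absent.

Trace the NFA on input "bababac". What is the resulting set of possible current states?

Start in {0}.
Read 'b': 0→{1, 6, 7}; now {1, 6, 7}.
Read 'a': 1→{8}, 6→{1, 3}, 7→{2, 3}; now {1, 2, 3, 8}.
Read 'b': 1→{1, 8}, 2→{0, 7}, 3→{1, 2, 4, 6}, 8→∅; now {0, 1, 2, 4, 6, 7, 8}.
Read 'a': 0→{3, 5}, 1→{8}, 2→{0, 1}, 4→{2, 5, 8}, 6→{1, 3}, 7→{2, 3}, 8→{6, 7}; now {0, 1, 2, 3, 5, 6, 7, 8}.
Read 'b': 0→{1, 6, 7}, 1→{1, 8}, 2→{0, 7}, 3→{1, 2, 4, 6}, 5→{3}, 6→{4}, 7→∅, 8→∅; now {0, 1, 2, 3, 4, 6, 7, 8}.
Read 'a': 0→{3, 5}, 1→{8}, 2→{0, 1}, 3→{5}, 4→{2, 5, 8}, 6→{1, 3}, 7→{2, 3}, 8→{6, 7}; now {0, 1, 2, 3, 5, 6, 7, 8}.
Read 'c': 0→{6}, 1→{2}, 2→{7}, 3→{4, 5}, 5→{6}, 6→{0, 2, 4, 7}, 7→∅, 8→{4}; now {0, 2, 4, 5, 6, 7}.

{0, 2, 4, 5, 6, 7}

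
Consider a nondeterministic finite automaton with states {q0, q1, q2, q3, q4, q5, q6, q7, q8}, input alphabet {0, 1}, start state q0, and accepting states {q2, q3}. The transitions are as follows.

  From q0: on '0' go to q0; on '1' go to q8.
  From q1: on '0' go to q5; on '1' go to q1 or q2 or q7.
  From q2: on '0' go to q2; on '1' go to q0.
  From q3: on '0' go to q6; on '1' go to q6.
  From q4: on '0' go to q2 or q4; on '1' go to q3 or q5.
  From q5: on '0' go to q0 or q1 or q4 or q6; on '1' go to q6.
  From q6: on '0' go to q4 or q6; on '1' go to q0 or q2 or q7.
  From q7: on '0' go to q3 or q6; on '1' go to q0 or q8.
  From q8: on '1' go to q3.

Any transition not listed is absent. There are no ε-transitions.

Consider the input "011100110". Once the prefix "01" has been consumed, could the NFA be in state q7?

No

Start in {q0}.
Read '0': q0→{q0}; now {q0}.
Read '1': q0→{q8}; now {q8}.
State q7 is not in {q8}.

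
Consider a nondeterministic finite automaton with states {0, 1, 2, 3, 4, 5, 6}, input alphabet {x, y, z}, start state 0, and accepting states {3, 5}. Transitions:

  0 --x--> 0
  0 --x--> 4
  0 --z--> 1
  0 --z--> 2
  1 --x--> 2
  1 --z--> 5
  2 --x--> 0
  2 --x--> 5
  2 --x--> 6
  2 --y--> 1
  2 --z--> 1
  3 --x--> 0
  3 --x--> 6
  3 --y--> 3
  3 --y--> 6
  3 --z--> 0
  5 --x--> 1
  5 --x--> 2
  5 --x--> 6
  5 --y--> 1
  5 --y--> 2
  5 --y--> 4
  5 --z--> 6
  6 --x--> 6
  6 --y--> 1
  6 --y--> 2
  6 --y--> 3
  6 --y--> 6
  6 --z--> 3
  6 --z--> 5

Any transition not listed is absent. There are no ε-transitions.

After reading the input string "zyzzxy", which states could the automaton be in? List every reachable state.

{1, 2, 3, 6}

Start in {0}.
Read 'z': {0} → {1, 2}.
Read 'y': {1, 2} → {1}.
Read 'z': {1} → {5}.
Read 'z': {5} → {6}.
Read 'x': {6} → {6}.
Read 'y': {6} → {1, 2, 3, 6}.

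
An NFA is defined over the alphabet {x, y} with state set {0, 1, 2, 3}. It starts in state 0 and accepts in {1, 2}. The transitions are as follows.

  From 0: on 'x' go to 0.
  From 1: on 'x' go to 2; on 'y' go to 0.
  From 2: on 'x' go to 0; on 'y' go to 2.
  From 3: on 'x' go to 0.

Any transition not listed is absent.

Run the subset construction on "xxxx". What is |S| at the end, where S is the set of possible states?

Start in {0}.
Read 'x': 0→{0}; now {0}.
Read 'x': 0→{0}; now {0}.
Read 'x': 0→{0}; now {0}.
Read 'x': 0→{0}; now {0}.
That set has 1 state.

1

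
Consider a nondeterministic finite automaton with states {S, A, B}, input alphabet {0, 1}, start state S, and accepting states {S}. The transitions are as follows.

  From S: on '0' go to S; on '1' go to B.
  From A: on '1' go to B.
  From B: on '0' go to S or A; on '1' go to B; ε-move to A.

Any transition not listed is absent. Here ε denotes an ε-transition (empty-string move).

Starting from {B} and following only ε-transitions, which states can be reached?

Begin with {B}.
ε-move B → A; add A.

{A, B}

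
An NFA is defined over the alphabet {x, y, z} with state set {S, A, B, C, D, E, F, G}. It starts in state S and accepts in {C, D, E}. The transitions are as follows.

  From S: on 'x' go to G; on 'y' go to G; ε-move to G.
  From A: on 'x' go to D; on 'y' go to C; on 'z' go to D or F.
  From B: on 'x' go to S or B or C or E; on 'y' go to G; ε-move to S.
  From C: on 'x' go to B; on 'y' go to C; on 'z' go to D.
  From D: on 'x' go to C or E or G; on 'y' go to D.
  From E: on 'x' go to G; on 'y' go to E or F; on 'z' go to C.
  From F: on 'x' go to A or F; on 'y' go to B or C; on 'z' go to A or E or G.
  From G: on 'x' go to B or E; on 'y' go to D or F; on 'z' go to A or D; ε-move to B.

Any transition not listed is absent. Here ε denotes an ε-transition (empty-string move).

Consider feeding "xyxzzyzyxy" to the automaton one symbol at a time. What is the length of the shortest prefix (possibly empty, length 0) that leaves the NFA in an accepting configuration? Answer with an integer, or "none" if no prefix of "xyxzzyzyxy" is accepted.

Start: ε-closure({S}) = {S, B, G}.
Read 'x': S→{G}, B→{S, B, C, E}, G→{B, E}; now {S, B, C, E, G}.
None of the earlier sets intersect F, but {S, B, C, E, G} does.

1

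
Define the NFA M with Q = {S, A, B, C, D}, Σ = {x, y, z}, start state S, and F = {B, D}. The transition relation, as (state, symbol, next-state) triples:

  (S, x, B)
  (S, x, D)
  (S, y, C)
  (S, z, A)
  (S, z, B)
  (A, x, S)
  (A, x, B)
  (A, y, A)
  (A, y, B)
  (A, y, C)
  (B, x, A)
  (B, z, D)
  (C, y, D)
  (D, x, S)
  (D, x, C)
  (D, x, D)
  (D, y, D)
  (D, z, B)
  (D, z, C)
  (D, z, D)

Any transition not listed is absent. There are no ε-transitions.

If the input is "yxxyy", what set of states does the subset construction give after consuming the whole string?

∅

Start in {S}.
Read 'y': S→{C}; now {C}.
Read 'x': C→∅; now ∅.
The set is empty and remains empty for the remaining 3 symbols.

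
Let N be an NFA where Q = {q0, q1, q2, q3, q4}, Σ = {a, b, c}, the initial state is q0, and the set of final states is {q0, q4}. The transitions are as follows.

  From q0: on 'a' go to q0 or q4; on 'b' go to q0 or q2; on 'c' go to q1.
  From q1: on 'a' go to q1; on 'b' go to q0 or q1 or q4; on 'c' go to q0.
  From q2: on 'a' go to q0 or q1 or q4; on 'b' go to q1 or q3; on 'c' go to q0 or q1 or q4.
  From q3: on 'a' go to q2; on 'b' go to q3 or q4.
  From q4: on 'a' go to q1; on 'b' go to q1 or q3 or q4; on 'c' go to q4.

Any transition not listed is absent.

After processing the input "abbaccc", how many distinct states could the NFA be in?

3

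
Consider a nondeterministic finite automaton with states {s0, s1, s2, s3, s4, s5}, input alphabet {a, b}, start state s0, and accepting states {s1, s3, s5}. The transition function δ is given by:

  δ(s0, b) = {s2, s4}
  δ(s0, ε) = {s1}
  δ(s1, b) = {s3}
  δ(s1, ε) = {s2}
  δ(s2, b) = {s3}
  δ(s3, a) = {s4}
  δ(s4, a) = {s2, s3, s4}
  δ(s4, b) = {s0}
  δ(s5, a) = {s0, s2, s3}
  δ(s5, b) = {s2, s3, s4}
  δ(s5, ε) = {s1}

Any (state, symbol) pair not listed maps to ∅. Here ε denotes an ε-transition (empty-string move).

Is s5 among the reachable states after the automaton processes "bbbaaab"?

Start: ε-closure({s0}) = {s0, s1, s2}.
Read 'b': s0→{s2, s4}, s1→{s3}, s2→{s3}; now {s2, s3, s4}.
Read 'b': s2→{s3}, s3→∅, s4→{s0}; union {s0, s3}; ε-closure = {s0, s1, s2, s3}.
Read 'b': s0→{s2, s4}, s1→{s3}, s2→{s3}, s3→∅; now {s2, s3, s4}.
Read 'a': s2→∅, s3→{s4}, s4→{s2, s3, s4}; now {s2, s3, s4}.
Read 'a': s2→∅, s3→{s4}, s4→{s2, s3, s4}; now {s2, s3, s4}.
Read 'a': s2→∅, s3→{s4}, s4→{s2, s3, s4}; now {s2, s3, s4}.
Read 'b': s2→{s3}, s3→∅, s4→{s0}; union {s0, s3}; ε-closure = {s0, s1, s2, s3}.
State s5 is not in {s0, s1, s2, s3}.

No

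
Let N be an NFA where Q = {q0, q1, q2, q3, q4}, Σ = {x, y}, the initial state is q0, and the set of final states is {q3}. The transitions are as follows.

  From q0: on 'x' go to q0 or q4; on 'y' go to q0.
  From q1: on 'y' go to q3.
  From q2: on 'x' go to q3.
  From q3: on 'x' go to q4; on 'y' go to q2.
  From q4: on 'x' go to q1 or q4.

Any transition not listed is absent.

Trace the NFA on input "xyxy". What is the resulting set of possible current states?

Start in {q0}.
Read 'x': q0→{q0, q4}; now {q0, q4}.
Read 'y': q0→{q0}, q4→∅; now {q0}.
Read 'x': q0→{q0, q4}; now {q0, q4}.
Read 'y': q0→{q0}, q4→∅; now {q0}.

{q0}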